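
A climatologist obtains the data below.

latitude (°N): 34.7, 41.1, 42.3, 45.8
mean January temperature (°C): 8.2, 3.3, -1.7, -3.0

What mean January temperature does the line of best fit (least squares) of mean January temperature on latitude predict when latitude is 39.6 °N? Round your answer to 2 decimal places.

3.15

n = 4, Σx = 163.9, Σy = 6.8, Σxy = 210.86, Σx² = 6780.23
Sxx = Σx² − (Σx)²/n = 6780.23 − 6715.8025 = 64.4275
Sxy = Σxy − (Σx)(Σy)/n = 210.86 − 278.63 = -67.77
b = Sxy/Sxx = -67.77/64.4275 = -1.051880
a = ȳ − b·x̄ = 1.7 − (-1.051880)·40.975 = 44.800784
ŷ(39.6) = a + b·39.6 = 44.800784 + (-1.051880)·39.6 = 3.146335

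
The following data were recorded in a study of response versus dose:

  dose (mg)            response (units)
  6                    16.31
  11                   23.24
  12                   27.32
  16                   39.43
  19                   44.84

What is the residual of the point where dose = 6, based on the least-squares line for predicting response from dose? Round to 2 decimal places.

1.88

n = 5, Σx = 64, Σy = 151.14, Σxy = 2164.18, Σx² = 918
Sxx = Σx² − (Σx)²/n = 918 − 819.2 = 98.8
Sxy = Σxy − (Σx)(Σy)/n = 2164.18 − 1934.592 = 229.588
b = Sxy/Sxx = 229.588/98.8 = 2.323765
a = ȳ − b·x̄ = 30.228 − 2.323765·12.8 = 0.483806
ŷ(6) = 0.483806 + 2.323765·6 = 14.426397
residual = y − ŷ = 16.31 − 14.426397 = 1.883603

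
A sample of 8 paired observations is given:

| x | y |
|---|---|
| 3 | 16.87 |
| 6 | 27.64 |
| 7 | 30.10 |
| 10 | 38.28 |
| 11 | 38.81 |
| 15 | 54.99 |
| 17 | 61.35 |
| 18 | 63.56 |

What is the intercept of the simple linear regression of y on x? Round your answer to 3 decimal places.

7.670

n = 8, Σx = 87, Σy = 331.6, Σxy = 4248.74, Σx² = 1153
Sxx = Σx² − (Σx)²/n = 1153 − 946.125 = 206.875
Sxy = Σxy − (Σx)(Σy)/n = 4248.74 − 3606.15 = 642.59
b = Sxy/Sxx = 642.59/206.875 = 3.106175
a = ȳ − b·x̄ = 41.45 − 3.106175·10.875 = 7.670344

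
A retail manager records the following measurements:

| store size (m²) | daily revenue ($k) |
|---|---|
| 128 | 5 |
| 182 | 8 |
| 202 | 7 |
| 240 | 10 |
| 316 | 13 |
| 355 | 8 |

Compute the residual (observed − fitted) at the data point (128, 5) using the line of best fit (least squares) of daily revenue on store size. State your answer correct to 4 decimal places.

n = 6, Σx = 1423, Σy = 51, Σxy = 12858, Σx² = 373793
Sxx = Σx² − (Σx)²/n = 373793 − 337488.166667 = 36304.833333
Sxy = Σxy − (Σx)(Σy)/n = 12858 − 12095.5 = 762.5
b = Sxy/Sxx = 762.5/36304.833333 = 0.021003
a = ȳ − b·x̄ = 8.5 − 0.021003·237.166667 = 3.518857
ŷ(128) = 3.518857 + 0.021003·128 = 6.207204
residual = y − ŷ = 5 − 6.207204 = -1.207204

-1.2072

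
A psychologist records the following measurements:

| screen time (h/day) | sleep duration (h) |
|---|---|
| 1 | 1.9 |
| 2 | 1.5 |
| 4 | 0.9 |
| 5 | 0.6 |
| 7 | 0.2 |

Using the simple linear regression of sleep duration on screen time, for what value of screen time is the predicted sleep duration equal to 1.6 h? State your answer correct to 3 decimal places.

1.759

n = 5, Σx = 19, Σy = 5.1, Σxy = 12.9, Σx² = 95
Sxx = Σx² − (Σx)²/n = 95 − 72.2 = 22.8
Sxy = Σxy − (Σx)(Σy)/n = 12.9 − 19.38 = -6.48
b = Sxy/Sxx = -6.48/22.8 = -0.284211
a = ȳ − b·x̄ = 1.02 − (-0.284211)·3.8 = 2.1
Set a + b·x = 1.6: x = (1.6 − 2.1) / (-0.284211) = 1.759259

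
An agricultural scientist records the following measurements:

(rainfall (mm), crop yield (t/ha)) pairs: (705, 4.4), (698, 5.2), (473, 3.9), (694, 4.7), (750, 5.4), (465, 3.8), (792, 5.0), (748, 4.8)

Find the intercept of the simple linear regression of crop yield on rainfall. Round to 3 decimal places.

n = 8, Σx = 5325, Σy = 37.2, Σxy = 25205.5, Σx² = 3655087
Sxx = Σx² − (Σx)²/n = 3655087 − 3544453.125 = 110633.875
Sxy = Σxy − (Σx)(Σy)/n = 25205.5 − 24761.25 = 444.25
b = Sxy/Sxx = 444.25/110633.875 = 0.004015
a = ȳ − b·x̄ = 4.65 − 0.004015·665.625 = 1.977185

1.977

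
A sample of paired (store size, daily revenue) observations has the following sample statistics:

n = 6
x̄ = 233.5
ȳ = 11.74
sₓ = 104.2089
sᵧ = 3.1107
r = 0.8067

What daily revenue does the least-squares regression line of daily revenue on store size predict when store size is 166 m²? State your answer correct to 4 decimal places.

10.1146

b = r · sᵧ/sₓ = 0.8067 · 3.1107/104.2089 = 0.024080
a = ȳ − b·x̄ = 11.74 − 0.024080·233.5 = 6.117205
ŷ(166) = a + b·166 = 6.117205 + 0.024080·166 = 10.114567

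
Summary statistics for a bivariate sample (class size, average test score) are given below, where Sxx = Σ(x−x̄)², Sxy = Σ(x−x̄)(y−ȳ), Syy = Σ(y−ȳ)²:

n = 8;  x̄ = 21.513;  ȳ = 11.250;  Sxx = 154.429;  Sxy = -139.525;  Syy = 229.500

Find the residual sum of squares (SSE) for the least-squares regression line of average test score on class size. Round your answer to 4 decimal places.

103.4406

b = Sxy/Sxx = -139.525/154.429 = -0.903490
SSE = Syy − b·Sxy = 229.5 − (-0.903490)·(-139.525) = 103.440609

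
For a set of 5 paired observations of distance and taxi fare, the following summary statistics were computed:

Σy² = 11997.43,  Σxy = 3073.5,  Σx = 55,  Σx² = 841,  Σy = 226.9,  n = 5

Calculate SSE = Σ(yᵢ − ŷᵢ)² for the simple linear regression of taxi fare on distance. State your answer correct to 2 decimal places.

Sxx = Σx² − (Σx)²/n = 841 − 605 = 236
Sxy = Σxy − (Σx)(Σy)/n = 3073.5 − 2495.9 = 577.6
Syy = Σy² − (Σy)²/n = 11997.43 − 10296.722 = 1700.708
b = Sxy/Sxx = 577.6/236 = 2.447458
SSE = Syy − b·Sxy = 1700.708 − 2.447458·577.6 = 287.056475

287.06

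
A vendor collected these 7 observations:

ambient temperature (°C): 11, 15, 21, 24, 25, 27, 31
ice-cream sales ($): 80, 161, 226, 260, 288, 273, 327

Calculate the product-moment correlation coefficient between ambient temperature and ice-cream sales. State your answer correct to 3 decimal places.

0.982

n = 7, Σx = 154, Σy = 1615, Σxy = 38989, Σx² = 3678, Σy² = 415399
Sxx = Σx² − (Σx)²/n = 3678 − 3388 = 290
Sxy = Σxy − (Σx)(Σy)/n = 38989 − 35530 = 3459
Syy = Σy² − (Σy)²/n = 415399 − 372603.571429 = 42795.428571
r = Sxy/√(Sxx·Syy) = 3459/√(12410674.285714) = 3459/3522.878693 = 0.981867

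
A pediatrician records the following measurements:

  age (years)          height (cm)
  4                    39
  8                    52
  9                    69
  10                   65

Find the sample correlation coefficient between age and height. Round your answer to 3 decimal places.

n = 4, Σx = 31, Σy = 225, Σxy = 1843, Σx² = 261, Σy² = 13211
Sxx = Σx² − (Σx)²/n = 261 − 240.25 = 20.75
Sxy = Σxy − (Σx)(Σy)/n = 1843 − 1743.75 = 99.25
Syy = Σy² − (Σy)²/n = 13211 − 12656.25 = 554.75
r = Sxy/√(Sxx·Syy) = 99.25/√(11511.0625) = 99.25/107.289620 = 0.925066

0.925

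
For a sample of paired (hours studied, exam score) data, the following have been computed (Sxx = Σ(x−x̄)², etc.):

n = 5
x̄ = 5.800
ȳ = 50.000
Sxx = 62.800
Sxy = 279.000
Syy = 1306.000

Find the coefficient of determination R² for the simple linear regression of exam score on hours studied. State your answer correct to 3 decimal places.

0.949

R² = Sxy²/(Sxx·Syy) = (279)²/(62.8·1306) = 0.949086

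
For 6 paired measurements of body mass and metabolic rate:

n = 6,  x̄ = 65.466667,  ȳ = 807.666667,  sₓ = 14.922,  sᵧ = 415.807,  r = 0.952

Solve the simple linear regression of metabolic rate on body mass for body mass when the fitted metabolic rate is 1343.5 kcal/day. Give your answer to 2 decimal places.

b = r · sᵧ/sₓ = 0.952 · 415.807/14.922 = 26.527829
a = ȳ − b·x̄ = 807.666667 − 26.527829·65.466667 = -929.021879
Set a + b·x = 1343.5: x = (1343.5 − (-929.021879)) / 26.527829 = 85.665581

85.67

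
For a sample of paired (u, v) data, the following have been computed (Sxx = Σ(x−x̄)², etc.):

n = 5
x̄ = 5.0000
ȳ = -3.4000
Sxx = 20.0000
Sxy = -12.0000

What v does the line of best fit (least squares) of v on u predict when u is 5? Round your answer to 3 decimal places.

b = Sxy/Sxx = -12/20 = -0.6
a = ȳ − b·x̄ = -3.4 − (-0.6)·5 = -0.4
ŷ(5) = a + b·5 = -0.4 + (-0.6)·5 = -3.4

-3.400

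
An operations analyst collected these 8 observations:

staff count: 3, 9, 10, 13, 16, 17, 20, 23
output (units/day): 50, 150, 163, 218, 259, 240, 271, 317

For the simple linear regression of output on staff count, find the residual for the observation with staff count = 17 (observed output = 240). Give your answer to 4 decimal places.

-8.5715

n = 8, Σx = 111, Σy = 1668, Σxy = 26899, Σx² = 1833
Sxx = Σx² − (Σx)²/n = 1833 − 1540.125 = 292.875
Sxy = Σxy − (Σx)(Σy)/n = 26899 − 23143.5 = 3755.5
b = Sxy/Sxx = 3755.5/292.875 = 12.822877
a = ȳ − b·x̄ = 208.5 − 12.822877·13.875 = 30.582586
ŷ(17) = 30.582586 + 12.822877·17 = 248.571490
residual = y − ŷ = 240 − 248.571490 = -8.571490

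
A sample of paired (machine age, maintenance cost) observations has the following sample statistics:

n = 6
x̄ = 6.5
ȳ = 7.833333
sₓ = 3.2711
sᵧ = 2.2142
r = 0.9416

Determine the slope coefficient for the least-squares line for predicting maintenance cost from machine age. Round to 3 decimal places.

0.637

b = r · sᵧ/sₓ = 0.9416 · 2.2142/3.2711 = 0.637367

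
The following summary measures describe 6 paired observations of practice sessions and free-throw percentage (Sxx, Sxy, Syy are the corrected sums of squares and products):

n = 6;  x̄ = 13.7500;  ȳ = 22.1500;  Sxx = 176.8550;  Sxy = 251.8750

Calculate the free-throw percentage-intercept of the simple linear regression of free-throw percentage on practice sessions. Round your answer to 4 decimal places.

2.5674

b = Sxy/Sxx = 251.875/176.855 = 1.424189
a = ȳ − b·x̄ = 22.15 − 1.424189·13.75 = 2.567397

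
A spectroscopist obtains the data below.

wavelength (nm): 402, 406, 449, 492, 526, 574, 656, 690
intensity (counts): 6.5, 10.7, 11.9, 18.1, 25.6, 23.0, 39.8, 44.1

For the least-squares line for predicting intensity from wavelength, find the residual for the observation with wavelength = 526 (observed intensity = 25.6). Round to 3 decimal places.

2.938

n = 8, Σx = 4195, Σy = 179.7, Σxy = 104410.9, Σx² = 2282693
Sxx = Σx² − (Σx)²/n = 2282693 − 2199753.125 = 82939.875
Sxy = Σxy − (Σx)(Σy)/n = 104410.9 − 94230.1875 = 10180.7125
b = Sxy/Sxx = 10180.7125/82939.875 = 0.122748
a = ȳ − b·x̄ = 22.4625 − 0.122748·524.375 = -41.903538
ŷ(526) = -41.903538 + 0.122748·526 = 22.661966
residual = y − ŷ = 25.6 − 22.661966 = 2.938034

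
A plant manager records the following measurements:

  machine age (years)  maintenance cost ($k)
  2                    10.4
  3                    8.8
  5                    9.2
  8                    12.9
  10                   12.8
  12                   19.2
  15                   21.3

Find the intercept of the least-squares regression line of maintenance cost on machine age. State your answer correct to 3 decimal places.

6.101

n = 7, Σx = 55, Σy = 94.6, Σxy = 874.3, Σx² = 571
Sxx = Σx² − (Σx)²/n = 571 − 432.142857 = 138.857143
Sxy = Σxy − (Σx)(Σy)/n = 874.3 − 743.285714 = 131.014286
b = Sxy/Sxx = 131.014286/138.857143 = 0.943519
a = ȳ − b·x̄ = 13.514286 − 0.943519·7.857143 = 6.100926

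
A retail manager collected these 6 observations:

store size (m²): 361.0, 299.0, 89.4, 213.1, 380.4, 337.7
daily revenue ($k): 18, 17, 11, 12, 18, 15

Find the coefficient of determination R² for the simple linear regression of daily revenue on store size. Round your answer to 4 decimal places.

0.8339

n = 6, Σx = 1680.6, Σy = 91, Σxy = 27034.3, Σx² = 531871.42, Σy² = 1427
Sxx = Σx² − (Σx)²/n = 531871.42 − 470736.06 = 61135.36
Sxy = Σxy − (Σx)(Σy)/n = 27034.3 − 25489.1 = 1545.2
Syy = Σy² − (Σy)²/n = 1427 − 1380.166667 = 46.833333
R² = Sxy²/(Sxx·Syy) = (1545.2)²/(61135.36·46.833333) = 0.833915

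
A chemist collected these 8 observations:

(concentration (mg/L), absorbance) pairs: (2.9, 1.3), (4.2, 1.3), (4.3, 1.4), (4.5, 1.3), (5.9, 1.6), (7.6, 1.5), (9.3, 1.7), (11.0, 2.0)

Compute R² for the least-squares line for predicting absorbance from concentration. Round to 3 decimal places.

n = 8, Σx = 49.7, Σy = 12.1, Σxy = 79.75, Σx² = 364.85, Σy² = 18.73
Sxx = Σx² − (Σx)²/n = 364.85 − 308.76125 = 56.08875
Sxy = Σxy − (Σx)(Σy)/n = 79.75 − 75.17125 = 4.57875
Syy = Σy² − (Σy)²/n = 18.73 − 18.30125 = 0.42875
R² = Sxy²/(Sxx·Syy) = (4.57875)²/(56.08875·0.42875) = 0.871794

0.872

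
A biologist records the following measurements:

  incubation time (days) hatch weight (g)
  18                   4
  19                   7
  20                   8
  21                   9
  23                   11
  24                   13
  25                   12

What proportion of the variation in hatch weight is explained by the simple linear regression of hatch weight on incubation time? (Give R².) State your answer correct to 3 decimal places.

n = 7, Σx = 150, Σy = 64, Σxy = 1419, Σx² = 3256, Σy² = 644
Sxx = Σx² − (Σx)²/n = 3256 − 3214.285714 = 41.714286
Sxy = Σxy − (Σx)(Σy)/n = 1419 − 1371.428571 = 47.571429
Syy = Σy² − (Σy)²/n = 644 − 585.142857 = 58.857143
R² = Sxy²/(Sxx·Syy) = (47.571429)²/(41.714286·58.857143) = 0.921740

0.922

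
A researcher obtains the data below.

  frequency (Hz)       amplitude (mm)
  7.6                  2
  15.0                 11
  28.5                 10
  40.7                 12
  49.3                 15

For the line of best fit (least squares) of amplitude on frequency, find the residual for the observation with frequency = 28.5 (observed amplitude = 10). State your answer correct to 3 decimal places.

-0.066

n = 5, Σx = 141.1, Σy = 50, Σxy = 1693.1, Σx² = 5181.99
Sxx = Σx² − (Σx)²/n = 5181.99 − 3981.842 = 1200.148
Sxy = Σxy − (Σx)(Σy)/n = 1693.1 − 1411 = 282.1
b = Sxy/Sxx = 282.1/1200.148 = 0.235054
a = ȳ − b·x̄ = 10 − 0.235054·28.22 = 3.366766
ŷ(28.5) = 3.366766 + 0.235054·28.5 = 10.065815
residual = y − ŷ = 10 − 10.065815 = -0.065815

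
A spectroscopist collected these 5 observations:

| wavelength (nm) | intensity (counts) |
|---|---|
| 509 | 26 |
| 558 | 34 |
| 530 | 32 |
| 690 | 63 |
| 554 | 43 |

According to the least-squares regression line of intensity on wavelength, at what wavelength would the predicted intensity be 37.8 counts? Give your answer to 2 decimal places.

n = 5, Σx = 2841, Σy = 198, Σxy = 116458, Σx² = 1634361
Sxx = Σx² − (Σx)²/n = 1634361 − 1614256.2 = 20104.8
Sxy = Σxy − (Σx)(Σy)/n = 116458 − 112503.6 = 3954.4
b = Sxy/Sxx = 3954.4/20104.8 = 0.196689
a = ȳ − b·x̄ = 39.6 − 0.196689·568.2 = -72.158887
Set a + b·x = 37.8: x = (37.8 − (-72.158887)) / 0.196689 = 559.048513

559.05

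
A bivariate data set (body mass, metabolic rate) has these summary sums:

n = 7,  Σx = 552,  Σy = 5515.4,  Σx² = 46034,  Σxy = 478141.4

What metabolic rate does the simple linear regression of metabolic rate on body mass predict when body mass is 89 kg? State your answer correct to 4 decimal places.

Sxx = Σx² − (Σx)²/n = 46034 − 43529.142857 = 2504.857143
Sxy = Σxy − (Σx)(Σy)/n = 478141.4 − 434928.685714 = 43212.714286
b = Sxy/Sxx = 43212.714286/2504.857143 = 17.251568
a = ȳ − b·x̄ = 787.914286 − 17.251568·78.857143 = -572.495107
ŷ(89) = a + b·89 = -572.495107 + 17.251568·89 = 962.894479

962.8945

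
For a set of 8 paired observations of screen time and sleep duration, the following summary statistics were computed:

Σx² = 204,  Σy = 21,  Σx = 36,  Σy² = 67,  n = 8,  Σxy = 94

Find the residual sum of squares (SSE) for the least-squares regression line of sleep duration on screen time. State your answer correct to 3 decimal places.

Sxx = Σx² − (Σx)²/n = 204 − 162 = 42
Sxy = Σxy − (Σx)(Σy)/n = 94 − 94.5 = -0.5
Syy = Σy² − (Σy)²/n = 67 − 55.125 = 11.875
b = Sxy/Sxx = -0.5/42 = -0.011905
SSE = Syy − b·Sxy = 11.875 − (-0.011905)·(-0.5) = 11.869048

11.869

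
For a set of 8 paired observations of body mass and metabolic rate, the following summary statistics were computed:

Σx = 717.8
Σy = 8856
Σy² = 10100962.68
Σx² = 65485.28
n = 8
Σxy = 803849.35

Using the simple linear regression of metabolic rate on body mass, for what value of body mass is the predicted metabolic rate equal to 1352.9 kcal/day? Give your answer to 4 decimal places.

Sxx = Σx² − (Σx)²/n = 65485.28 − 64404.605 = 1080.675
Sxy = Σxy − (Σx)(Σy)/n = 803849.35 − 794604.6 = 9244.75
b = Sxy/Sxx = 9244.75/1080.675 = 8.554607
a = ȳ − b·x̄ = 1107 − 8.554607·89.725 = 339.437880
Set a + b·x = 1352.9: x = (1352.9 − 339.437880) / 8.554607 = 118.469745

118.4697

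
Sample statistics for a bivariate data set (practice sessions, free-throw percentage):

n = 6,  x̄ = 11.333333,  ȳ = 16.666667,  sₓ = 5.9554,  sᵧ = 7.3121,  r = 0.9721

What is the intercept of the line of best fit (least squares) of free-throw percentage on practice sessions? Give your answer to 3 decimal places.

b = r · sᵧ/sₓ = 0.9721 · 7.3121/5.9554 = 1.193554
a = ȳ − b·x̄ = 16.666667 − 1.193554·11.333333 = 3.139720

3.140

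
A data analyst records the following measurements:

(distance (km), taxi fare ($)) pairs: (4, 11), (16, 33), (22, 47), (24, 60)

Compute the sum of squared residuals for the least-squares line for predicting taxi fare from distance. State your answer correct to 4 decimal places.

53.4403

n = 4, Σx = 66, Σy = 151, Σxy = 3046, Σx² = 1332, Σy² = 7019
Sxx = Σx² − (Σx)²/n = 1332 − 1089 = 243
Sxy = Σxy − (Σx)(Σy)/n = 3046 − 2491.5 = 554.5
Syy = Σy² − (Σy)²/n = 7019 − 5700.25 = 1318.75
b = Sxy/Sxx = 554.5/243 = 2.281893
SSE = Syy − b·Sxy = 1318.75 − 2.281893·554.5 = 53.440329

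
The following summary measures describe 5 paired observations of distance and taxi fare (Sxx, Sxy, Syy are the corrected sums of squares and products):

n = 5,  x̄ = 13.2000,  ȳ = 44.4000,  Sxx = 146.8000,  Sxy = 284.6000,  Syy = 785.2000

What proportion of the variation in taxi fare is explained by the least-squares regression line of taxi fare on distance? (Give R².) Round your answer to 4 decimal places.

0.7027

R² = Sxy²/(Sxx·Syy) = (284.6)²/(146.8·785.2) = 0.702689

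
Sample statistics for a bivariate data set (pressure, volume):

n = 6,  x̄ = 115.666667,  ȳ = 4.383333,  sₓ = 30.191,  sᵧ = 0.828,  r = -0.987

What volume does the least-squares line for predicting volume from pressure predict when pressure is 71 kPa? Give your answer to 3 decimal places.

5.592

b = r · sᵧ/sₓ = -0.987 · 0.828/30.191 = -0.027069
a = ȳ − b·x̄ = 4.383333 − (-0.027069)·115.666667 = 7.514298
ŷ(71) = a + b·71 = 7.514298 + (-0.027069)·71 = 5.592409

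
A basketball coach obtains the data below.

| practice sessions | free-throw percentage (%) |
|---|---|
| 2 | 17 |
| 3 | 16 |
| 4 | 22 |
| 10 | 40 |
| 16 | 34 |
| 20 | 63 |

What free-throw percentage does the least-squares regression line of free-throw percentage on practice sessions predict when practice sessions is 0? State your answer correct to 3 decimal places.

11.958

n = 6, Σx = 55, Σy = 192, Σxy = 2374, Σx² = 785
Sxx = Σx² − (Σx)²/n = 785 − 504.166667 = 280.833333
Sxy = Σxy − (Σx)(Σy)/n = 2374 − 1760 = 614
b = Sxy/Sxx = 614/280.833333 = 2.186350
a = ȳ − b·x̄ = 32 − 2.186350·9.166667 = 11.958457
ŷ(0) = a + b·0 = 11.958457 + 2.186350·0 = 11.958457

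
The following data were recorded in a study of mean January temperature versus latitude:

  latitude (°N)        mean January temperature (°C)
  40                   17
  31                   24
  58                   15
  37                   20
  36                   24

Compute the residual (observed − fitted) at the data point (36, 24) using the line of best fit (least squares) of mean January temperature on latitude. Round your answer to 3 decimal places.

n = 5, Σx = 202, Σy = 100, Σxy = 3898, Σx² = 8590
Sxx = Σx² − (Σx)²/n = 8590 − 8160.8 = 429.2
Sxy = Σxy − (Σx)(Σy)/n = 3898 − 4040 = -142
b = Sxy/Sxx = -142/429.2 = -0.330848
a = ȳ − b·x̄ = 20 − (-0.330848)·40.4 = 33.366263
ŷ(36) = 33.366263 + (-0.330848)·36 = 21.455732
residual = y − ŷ = 24 − 21.455732 = 2.544268

2.544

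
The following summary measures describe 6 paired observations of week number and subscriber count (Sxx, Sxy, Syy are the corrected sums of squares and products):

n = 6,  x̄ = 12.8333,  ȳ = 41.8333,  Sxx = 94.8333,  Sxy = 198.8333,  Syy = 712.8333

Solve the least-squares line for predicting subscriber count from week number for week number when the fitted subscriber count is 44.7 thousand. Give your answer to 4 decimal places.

b = Sxy/Sxx = 198.8333/94.8333 = 2.096661
a = ȳ − b·x̄ = 41.8333 − 2.096661·12.8333 = 14.926218
Set a + b·x = 44.7: x = (44.7 − 14.926218) / 2.096661 = 14.200569

14.2006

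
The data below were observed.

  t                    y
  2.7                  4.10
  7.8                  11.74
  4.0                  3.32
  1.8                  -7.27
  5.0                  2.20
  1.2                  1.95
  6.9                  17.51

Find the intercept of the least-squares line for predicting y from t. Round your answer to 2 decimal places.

n = 7, Σx = 29.4, Σy = 33.55, Σxy = 236.995, Σx² = 161.42
Sxx = Σx² − (Σx)²/n = 161.42 − 123.48 = 37.94
Sxy = Σxy − (Σx)(Σy)/n = 236.995 − 140.91 = 96.085
b = Sxy/Sxx = 96.085/37.94 = 2.532551
a = ȳ − b·x̄ = 4.792857 − 2.532551·4.2 = -5.843859

-5.84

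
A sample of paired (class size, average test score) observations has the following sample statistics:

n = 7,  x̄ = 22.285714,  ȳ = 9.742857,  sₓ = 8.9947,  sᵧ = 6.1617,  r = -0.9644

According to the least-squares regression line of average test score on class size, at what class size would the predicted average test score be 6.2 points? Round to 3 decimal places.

27.648

b = r · sᵧ/sₓ = -0.9644 · 6.1617/8.9947 = -0.660649
a = ȳ − b·x̄ = 9.742857 − (-0.660649)·22.285714 = 24.465901
Set a + b·x = 6.2: x = (6.2 − 24.465901) / (-0.660649) = 27.648402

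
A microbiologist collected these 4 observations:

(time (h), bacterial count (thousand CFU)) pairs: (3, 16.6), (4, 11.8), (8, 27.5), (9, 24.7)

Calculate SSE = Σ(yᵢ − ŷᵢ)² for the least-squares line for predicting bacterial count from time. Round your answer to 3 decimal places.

n = 4, Σx = 24, Σy = 80.6, Σxy = 539.3, Σx² = 170, Σy² = 1781.14
Sxx = Σx² − (Σx)²/n = 170 − 144 = 26
Sxy = Σxy − (Σx)(Σy)/n = 539.3 − 483.6 = 55.7
Syy = Σy² − (Σy)²/n = 1781.14 − 1624.09 = 157.05
b = Sxy/Sxx = 55.7/26 = 2.142308
SSE = Syy − b·Sxy = 157.05 − 2.142308·55.7 = 37.723462

37.723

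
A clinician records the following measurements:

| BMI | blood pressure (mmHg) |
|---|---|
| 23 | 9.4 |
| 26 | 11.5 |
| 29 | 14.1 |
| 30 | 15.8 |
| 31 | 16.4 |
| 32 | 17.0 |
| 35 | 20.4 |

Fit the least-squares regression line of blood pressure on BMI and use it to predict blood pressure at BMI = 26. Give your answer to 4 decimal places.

11.7866

n = 7, Σx = 206, Σy = 104.6, Σxy = 3164.5, Σx² = 6156
Sxx = Σx² − (Σx)²/n = 6156 − 6062.285714 = 93.714286
Sxy = Σxy − (Σx)(Σy)/n = 3164.5 − 3078.228571 = 86.271429
b = Sxy/Sxx = 86.271429/93.714286 = 0.920579
a = ȳ − b·x̄ = 14.942857 − 0.920579·29.428571 = -12.148476
ŷ(26) = a + b·26 = -12.148476 + 0.920579·26 = 11.786585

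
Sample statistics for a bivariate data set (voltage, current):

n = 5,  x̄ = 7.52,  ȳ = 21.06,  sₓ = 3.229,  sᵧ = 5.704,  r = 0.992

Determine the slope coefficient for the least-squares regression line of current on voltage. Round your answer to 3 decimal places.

1.752

b = r · sᵧ/sₓ = 0.992 · 5.704/3.229 = 1.752359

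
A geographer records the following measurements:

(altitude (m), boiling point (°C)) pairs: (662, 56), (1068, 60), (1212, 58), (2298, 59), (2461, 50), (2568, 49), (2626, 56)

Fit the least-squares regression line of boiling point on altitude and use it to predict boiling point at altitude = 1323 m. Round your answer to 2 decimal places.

56.91

n = 7, Σx = 12895, Σy = 388, Σxy = 702968, Σx² = 27875637
Sxx = Σx² − (Σx)²/n = 27875637 − 23754432.142857 = 4121204.857143
Sxy = Σxy − (Σx)(Σy)/n = 702968 − 714751.428571 = -11783.428571
b = Sxy/Sxx = -11783.428571/4121204.857143 = -0.002859
a = ȳ − b·x̄ = 55.428571 − (-0.002859)·1842.142857 = 60.695662
ŷ(1323) = a + b·1323 = 60.695662 + (-0.002859)·1323 = 56.912915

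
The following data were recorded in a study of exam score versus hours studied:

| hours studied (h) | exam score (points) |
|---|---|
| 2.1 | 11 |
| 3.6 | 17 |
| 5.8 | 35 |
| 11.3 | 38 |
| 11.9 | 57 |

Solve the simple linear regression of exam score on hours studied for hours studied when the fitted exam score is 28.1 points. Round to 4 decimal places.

6.0079

n = 5, Σx = 34.7, Σy = 158, Σxy = 1395, Σx² = 320.31
Sxx = Σx² − (Σx)²/n = 320.31 − 240.818 = 79.492
Sxy = Σxy − (Σx)(Σy)/n = 1395 − 1096.52 = 298.48
b = Sxy/Sxx = 298.48/79.492 = 3.754843
a = ȳ − b·x̄ = 31.6 − 3.754843·6.94 = 5.541388
Set a + b·x = 28.1: x = (28.1 − 5.541388) / 3.754843 = 6.007871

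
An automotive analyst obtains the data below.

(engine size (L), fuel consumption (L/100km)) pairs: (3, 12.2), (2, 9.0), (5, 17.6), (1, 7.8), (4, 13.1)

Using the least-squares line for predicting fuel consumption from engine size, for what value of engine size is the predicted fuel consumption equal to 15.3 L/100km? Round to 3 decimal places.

n = 5, Σx = 15, Σy = 59.7, Σxy = 202.8, Σx² = 55
Sxx = Σx² − (Σx)²/n = 55 − 45 = 10
Sxy = Σxy − (Σx)(Σy)/n = 202.8 − 179.1 = 23.7
b = Sxy/Sxx = 23.7/10 = 2.37
a = ȳ − b·x̄ = 11.94 − 2.37·3 = 4.83
Set a + b·x = 15.3: x = (15.3 − 4.83) / 2.37 = 4.417722

4.418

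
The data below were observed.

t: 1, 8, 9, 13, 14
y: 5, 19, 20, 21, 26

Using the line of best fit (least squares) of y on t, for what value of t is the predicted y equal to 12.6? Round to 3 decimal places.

n = 5, Σx = 45, Σy = 91, Σxy = 974, Σx² = 511
Sxx = Σx² − (Σx)²/n = 511 − 405 = 106
Sxy = Σxy − (Σx)(Σy)/n = 974 − 819 = 155
b = Sxy/Sxx = 155/106 = 1.462264
a = ȳ − b·x̄ = 18.2 − 1.462264·9 = 5.039623
Set a + b·x = 12.6: x = (12.6 − 5.039623) / 1.462264 = 5.170323

5.170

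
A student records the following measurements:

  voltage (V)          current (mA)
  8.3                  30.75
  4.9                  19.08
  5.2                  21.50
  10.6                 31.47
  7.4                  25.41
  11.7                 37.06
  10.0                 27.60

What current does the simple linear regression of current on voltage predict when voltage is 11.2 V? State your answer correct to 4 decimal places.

n = 7, Σx = 58.1, Σy = 192.87, Σxy = 1691.735, Σx² = 523.95
Sxx = Σx² − (Σx)²/n = 523.95 − 482.23 = 41.72
Sxy = Σxy − (Σx)(Σy)/n = 1691.735 − 1600.821 = 90.914
b = Sxy/Sxx = 90.914/41.72 = 2.179147
a = ȳ − b·x̄ = 27.552857 − 2.179147·8.3 = 9.465940
ŷ(11.2) = a + b·11.2 = 9.465940 + 2.179147·11.2 = 33.872383

33.8724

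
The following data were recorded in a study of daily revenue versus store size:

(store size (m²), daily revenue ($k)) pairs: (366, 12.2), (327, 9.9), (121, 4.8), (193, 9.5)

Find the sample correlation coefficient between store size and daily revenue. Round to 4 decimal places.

0.8947

n = 4, Σx = 1007, Σy = 36.4, Σxy = 10116.8, Σx² = 292775, Σy² = 360.14
Sxx = Σx² − (Σx)²/n = 292775 − 253512.25 = 39262.75
Sxy = Σxy − (Σx)(Σy)/n = 10116.8 − 9163.7 = 953.1
Syy = Σy² − (Σy)²/n = 360.14 − 331.24 = 28.9
r = Sxy/√(Sxx·Syy) = 953.1/√(1134693.475) = 953.1/1065.219919 = 0.894745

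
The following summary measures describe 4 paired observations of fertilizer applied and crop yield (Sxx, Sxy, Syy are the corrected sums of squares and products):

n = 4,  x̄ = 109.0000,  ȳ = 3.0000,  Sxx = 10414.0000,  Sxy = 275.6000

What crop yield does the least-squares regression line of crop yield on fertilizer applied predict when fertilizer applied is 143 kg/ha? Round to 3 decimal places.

3.900

b = Sxy/Sxx = 275.6/10414 = 0.026464
a = ȳ − b·x̄ = 3 − 0.026464·109 = 0.115383
ŷ(143) = a + b·143 = 0.115383 + 0.026464·143 = 3.899789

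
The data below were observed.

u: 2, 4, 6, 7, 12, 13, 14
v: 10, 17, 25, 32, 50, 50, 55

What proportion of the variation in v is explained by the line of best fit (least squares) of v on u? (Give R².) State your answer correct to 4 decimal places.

n = 7, Σx = 58, Σy = 239, Σxy = 2482, Σx² = 614, Σy² = 10063
Sxx = Σx² − (Σx)²/n = 614 − 480.571429 = 133.428571
Sxy = Σxy − (Σx)(Σy)/n = 2482 − 1980.285714 = 501.714286
Syy = Σy² − (Σy)²/n = 10063 − 8160.142857 = 1902.857143
R² = Sxy²/(Sxx·Syy) = (501.714286)²/(133.428571·1902.857143) = 0.991421

0.9914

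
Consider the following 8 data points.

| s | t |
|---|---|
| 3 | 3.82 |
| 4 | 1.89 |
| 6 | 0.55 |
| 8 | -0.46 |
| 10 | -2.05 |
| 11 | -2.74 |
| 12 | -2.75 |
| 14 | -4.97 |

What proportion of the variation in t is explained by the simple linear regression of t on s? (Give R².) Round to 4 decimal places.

n = 8, Σx = 68, Σy = -6.71, Σxy = -134.58, Σx² = 686, Σy² = 62.6521
Sxx = Σx² − (Σx)²/n = 686 − 578 = 108
Sxy = Σxy − (Σx)(Σy)/n = -134.58 − (-57.035) = -77.545
Syy = Σy² − (Σy)²/n = 62.6521 − 5.628012 = 57.024088
R² = Sxy²/(Sxx·Syy) = (-77.545)²/(108·57.024088) = 0.976395

0.9764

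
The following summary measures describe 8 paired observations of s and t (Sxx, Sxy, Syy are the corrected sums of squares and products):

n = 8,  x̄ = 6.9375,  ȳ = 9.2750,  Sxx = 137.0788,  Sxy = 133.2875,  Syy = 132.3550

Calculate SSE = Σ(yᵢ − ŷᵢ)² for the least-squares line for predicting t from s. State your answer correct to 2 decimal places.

b = Sxy/Sxx = 133.2875/137.0788 = 0.972342
SSE = Syy − b·Sxy = 132.355 − 0.972342·133.2875 = 2.753941

2.75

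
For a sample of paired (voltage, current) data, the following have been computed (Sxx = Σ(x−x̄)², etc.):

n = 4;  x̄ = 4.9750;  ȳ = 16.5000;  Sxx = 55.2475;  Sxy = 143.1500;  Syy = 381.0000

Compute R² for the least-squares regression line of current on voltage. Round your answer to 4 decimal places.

R² = Sxy²/(Sxx·Syy) = (143.15)²/(55.2475·381) = 0.973520

0.9735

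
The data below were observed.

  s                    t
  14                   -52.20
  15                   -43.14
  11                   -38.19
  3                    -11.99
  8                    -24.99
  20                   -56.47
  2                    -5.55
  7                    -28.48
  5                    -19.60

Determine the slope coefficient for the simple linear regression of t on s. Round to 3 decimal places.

n = 9, Σx = 85, Σy = -280.61, Σxy = -3471.74, Σx² = 1093
Sxx = Σx² − (Σx)²/n = 1093 − 802.777778 = 290.222222
Sxy = Σxy − (Σx)(Σy)/n = -3471.74 − (-2650.205556) = -821.534444
b = Sxy/Sxx = -821.534444/290.222222 = -2.830708

-2.831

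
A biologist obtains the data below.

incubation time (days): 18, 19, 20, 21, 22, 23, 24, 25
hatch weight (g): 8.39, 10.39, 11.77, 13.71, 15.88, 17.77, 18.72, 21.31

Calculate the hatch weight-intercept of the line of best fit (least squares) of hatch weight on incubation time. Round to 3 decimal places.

n = 8, Σx = 172, Σy = 117.94, Σxy = 2611.84, Σx² = 3740
Sxx = Σx² − (Σx)²/n = 3740 − 3698 = 42
Sxy = Σxy − (Σx)(Σy)/n = 2611.84 − 2535.71 = 76.13
b = Sxy/Sxx = 76.13/42 = 1.812619
a = ȳ − b·x̄ = 14.7425 − 1.812619·21.5 = -24.228810

-24.229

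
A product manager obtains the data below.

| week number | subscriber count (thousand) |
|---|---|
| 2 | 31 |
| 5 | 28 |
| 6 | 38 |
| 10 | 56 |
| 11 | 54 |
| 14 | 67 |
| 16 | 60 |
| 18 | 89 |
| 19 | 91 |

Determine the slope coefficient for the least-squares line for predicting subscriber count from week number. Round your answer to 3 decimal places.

n = 9, Σx = 101, Σy = 514, Σxy = 6813, Σx² = 1423
Sxx = Σx² − (Σx)²/n = 1423 − 1133.444444 = 289.555556
Sxy = Σxy − (Σx)(Σy)/n = 6813 − 5768.222222 = 1044.777778
b = Sxy/Sxx = 1044.777778/289.555556 = 3.608212

3.608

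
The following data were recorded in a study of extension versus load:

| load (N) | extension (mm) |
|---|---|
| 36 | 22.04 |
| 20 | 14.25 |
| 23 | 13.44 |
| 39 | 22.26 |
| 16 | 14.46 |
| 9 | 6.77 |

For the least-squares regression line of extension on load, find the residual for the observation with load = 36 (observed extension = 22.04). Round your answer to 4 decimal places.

0.6214

n = 6, Σx = 143, Σy = 93.22, Σxy = 2547.99, Σx² = 4083
Sxx = Σx² − (Σx)²/n = 4083 − 3408.166667 = 674.833333
Sxy = Σxy − (Σx)(Σy)/n = 2547.99 − 2221.743333 = 326.246667
b = Sxy/Sxx = 326.246667/674.833333 = 0.483448
a = ȳ − b·x̄ = 15.536667 − 0.483448·23.833333 = 4.014495
ŷ(36) = 4.014495 + 0.483448·36 = 21.418614
residual = y − ŷ = 22.04 − 21.418614 = 0.621386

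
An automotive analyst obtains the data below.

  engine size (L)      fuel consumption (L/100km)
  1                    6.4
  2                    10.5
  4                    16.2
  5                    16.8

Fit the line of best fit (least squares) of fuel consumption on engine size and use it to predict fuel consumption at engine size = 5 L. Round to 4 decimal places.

17.7750

n = 4, Σx = 12, Σy = 49.9, Σxy = 176.2, Σx² = 46
Sxx = Σx² − (Σx)²/n = 46 − 36 = 10
Sxy = Σxy − (Σx)(Σy)/n = 176.2 − 149.7 = 26.5
b = Sxy/Sxx = 26.5/10 = 2.65
a = ȳ − b·x̄ = 12.475 − 2.65·3 = 4.525
ŷ(5) = a + b·5 = 4.525 + 2.65·5 = 17.775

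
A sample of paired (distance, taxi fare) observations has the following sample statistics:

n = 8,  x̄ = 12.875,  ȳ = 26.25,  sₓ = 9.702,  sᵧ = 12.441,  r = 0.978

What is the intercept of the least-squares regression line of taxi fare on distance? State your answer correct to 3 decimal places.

b = r · sᵧ/sₓ = 0.978 · 12.441/9.702 = 1.254102
a = ȳ − b·x̄ = 26.25 − 1.254102·12.875 = 10.103436

10.103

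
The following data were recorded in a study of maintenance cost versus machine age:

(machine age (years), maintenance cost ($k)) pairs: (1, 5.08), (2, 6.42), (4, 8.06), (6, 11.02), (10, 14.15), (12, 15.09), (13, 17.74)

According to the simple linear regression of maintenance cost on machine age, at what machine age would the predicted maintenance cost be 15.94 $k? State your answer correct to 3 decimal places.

n = 7, Σx = 48, Σy = 77.56, Σxy = 669.48, Σx² = 470
Sxx = Σx² − (Σx)²/n = 470 − 329.142857 = 140.857143
Sxy = Σxy − (Σx)(Σy)/n = 669.48 − 531.84 = 137.64
b = Sxy/Sxx = 137.64/140.857143 = 0.977160
a = ȳ − b·x̄ = 11.08 − 0.977160·6.857143 = 4.379473
Set a + b·x = 15.94: x = (15.94 − 4.379473) / 0.977160 = 11.830739

11.831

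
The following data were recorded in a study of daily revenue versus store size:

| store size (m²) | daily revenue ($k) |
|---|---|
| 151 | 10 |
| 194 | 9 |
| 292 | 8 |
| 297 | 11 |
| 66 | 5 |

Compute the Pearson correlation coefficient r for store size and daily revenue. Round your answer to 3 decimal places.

0.654

n = 5, Σx = 1000, Σy = 43, Σxy = 9189, Σx² = 238266, Σy² = 391
Sxx = Σx² − (Σx)²/n = 238266 − 200000 = 38266
Sxy = Σxy − (Σx)(Σy)/n = 9189 − 8600 = 589
Syy = Σy² − (Σy)²/n = 391 − 369.8 = 21.2
r = Sxy/√(Sxx·Syy) = 589/√(811239.2) = 589/900.688181 = 0.653944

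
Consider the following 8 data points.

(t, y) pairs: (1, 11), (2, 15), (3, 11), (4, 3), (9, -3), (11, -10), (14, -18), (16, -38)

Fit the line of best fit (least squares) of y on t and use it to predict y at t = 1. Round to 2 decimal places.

n = 8, Σx = 60, Σy = -29, Σxy = -911, Σx² = 684
Sxx = Σx² − (Σx)²/n = 684 − 450 = 234
Sxy = Σxy − (Σx)(Σy)/n = -911 − (-217.5) = -693.5
b = Sxy/Sxx = -693.5/234 = -2.963675
a = ȳ − b·x̄ = -3.625 − (-2.963675)·7.5 = 18.602564
ŷ(1) = a + b·1 = 18.602564 + (-2.963675)·1 = 15.638889

15.64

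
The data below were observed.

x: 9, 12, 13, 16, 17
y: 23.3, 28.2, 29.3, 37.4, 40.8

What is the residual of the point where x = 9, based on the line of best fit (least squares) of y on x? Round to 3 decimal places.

1.154

n = 5, Σx = 67, Σy = 159, Σxy = 2221, Σx² = 939
Sxx = Σx² − (Σx)²/n = 939 − 897.8 = 41.2
Sxy = Σxy − (Σx)(Σy)/n = 2221 − 2130.6 = 90.4
b = Sxy/Sxx = 90.4/41.2 = 2.194175
a = ȳ − b·x̄ = 31.8 − 2.194175·13.4 = 2.398058
ŷ(9) = 2.398058 + 2.194175·9 = 22.145631
residual = y − ŷ = 23.3 − 22.145631 = 1.154369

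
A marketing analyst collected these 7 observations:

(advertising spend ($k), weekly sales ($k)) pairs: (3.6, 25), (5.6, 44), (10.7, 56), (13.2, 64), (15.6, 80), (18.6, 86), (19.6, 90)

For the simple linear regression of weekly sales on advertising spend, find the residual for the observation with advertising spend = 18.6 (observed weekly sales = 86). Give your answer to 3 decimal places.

-1.139

n = 7, Σx = 86.9, Σy = 445, Σxy = 6392, Σx² = 1306.53
Sxx = Σx² − (Σx)²/n = 1306.53 − 1078.801429 = 227.728571
Sxy = Σxy − (Σx)(Σy)/n = 6392 − 5524.357143 = 867.642857
b = Sxy/Sxx = 867.642857/227.728571 = 3.809987
a = ȳ − b·x̄ = 63.571429 − 3.809987·12.414286 = 16.273164
ŷ(18.6) = 16.273164 + 3.809987·18.6 = 87.138919
residual = y − ŷ = 86 − 87.138919 = -1.138919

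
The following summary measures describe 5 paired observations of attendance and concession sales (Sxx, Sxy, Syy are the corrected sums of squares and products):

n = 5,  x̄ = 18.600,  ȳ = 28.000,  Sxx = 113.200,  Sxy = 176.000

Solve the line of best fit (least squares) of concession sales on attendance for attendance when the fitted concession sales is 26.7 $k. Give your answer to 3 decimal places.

b = Sxy/Sxx = 176/113.2 = 1.554770
a = ȳ − b·x̄ = 28 − 1.554770·18.6 = -0.918728
Set a + b·x = 26.7: x = (26.7 − (-0.918728)) / 1.554770 = 17.763864

17.764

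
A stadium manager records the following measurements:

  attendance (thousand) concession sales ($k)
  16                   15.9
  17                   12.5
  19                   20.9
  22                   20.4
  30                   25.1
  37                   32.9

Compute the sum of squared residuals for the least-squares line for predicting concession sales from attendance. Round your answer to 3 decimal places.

26.153

n = 6, Σx = 141, Σy = 127.7, Σxy = 3283.1, Σx² = 3659, Σy² = 2974.45
Sxx = Σx² − (Σx)²/n = 3659 − 3313.5 = 345.5
Sxy = Σxy − (Σx)(Σy)/n = 3283.1 − 3000.95 = 282.15
Syy = Σy² − (Σy)²/n = 2974.45 − 2717.881667 = 256.568333
b = Sxy/Sxx = 282.15/345.5 = 0.816643
SSE = Syy − b·Sxy = 256.568333 − 0.816643·282.15 = 26.152639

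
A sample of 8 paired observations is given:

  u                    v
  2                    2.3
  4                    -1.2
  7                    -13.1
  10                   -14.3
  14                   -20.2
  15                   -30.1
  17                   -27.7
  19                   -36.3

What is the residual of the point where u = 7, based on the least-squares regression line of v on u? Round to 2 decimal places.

-4.10

n = 8, Σx = 88, Σy = -140.6, Σxy = -2129.8, Σx² = 1240
Sxx = Σx² − (Σx)²/n = 1240 − 968 = 272
Sxy = Σxy − (Σx)(Σy)/n = -2129.8 − (-1546.6) = -583.2
b = Sxy/Sxx = -583.2/272 = -2.144118
a = ȳ − b·x̄ = -17.575 − (-2.144118)·11 = 6.010294
ŷ(7) = 6.010294 + (-2.144118)·7 = -8.998529
residual = y − ŷ = -13.1 − (-8.998529) = -4.101471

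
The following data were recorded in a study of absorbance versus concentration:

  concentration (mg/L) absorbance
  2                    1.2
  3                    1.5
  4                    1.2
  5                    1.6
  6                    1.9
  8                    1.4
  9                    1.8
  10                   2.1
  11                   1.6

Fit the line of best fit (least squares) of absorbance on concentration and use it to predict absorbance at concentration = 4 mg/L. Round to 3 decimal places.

1.442

n = 9, Σx = 58, Σy = 14.3, Σxy = 97.1, Σx² = 456
Sxx = Σx² − (Σx)²/n = 456 − 373.777778 = 82.222222
Sxy = Σxy − (Σx)(Σy)/n = 97.1 − 92.155556 = 4.944444
b = Sxy/Sxx = 4.944444/82.222222 = 0.060135
a = ȳ − b·x̄ = 1.588889 − 0.060135·6.444444 = 1.201351
ŷ(4) = a + b·4 = 1.201351 + 0.060135·4 = 1.441892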